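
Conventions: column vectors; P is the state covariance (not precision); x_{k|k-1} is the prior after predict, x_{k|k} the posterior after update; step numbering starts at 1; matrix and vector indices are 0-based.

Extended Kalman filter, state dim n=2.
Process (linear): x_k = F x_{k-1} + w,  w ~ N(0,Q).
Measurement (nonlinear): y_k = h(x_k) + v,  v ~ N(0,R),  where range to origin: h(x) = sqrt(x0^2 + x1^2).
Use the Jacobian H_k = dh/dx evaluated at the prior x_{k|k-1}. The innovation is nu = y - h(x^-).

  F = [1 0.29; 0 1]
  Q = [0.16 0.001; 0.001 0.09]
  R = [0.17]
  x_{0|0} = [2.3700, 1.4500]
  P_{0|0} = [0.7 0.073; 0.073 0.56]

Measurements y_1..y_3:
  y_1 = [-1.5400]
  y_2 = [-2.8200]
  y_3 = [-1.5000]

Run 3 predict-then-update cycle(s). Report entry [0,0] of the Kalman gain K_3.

step 1: x^-=[2.7905, 1.4500]  P^-=[0.9494 0.2364; 0.2364 0.6500]  H_jac=[0.8874 0.4611]  S=[1.2492]  K=[0.7617; 0.4078]  nu=[-4.6847]  x^+=[-0.7777, -0.4606]  P^+=[0.2247 -0.1517; -0.1517 0.4422]
step 2: x^-=[-0.9113, -0.4606]  P^-=[0.3340 -0.0224; -0.0224 0.5322]  H_jac=[-0.8925 -0.4511]  S=[0.5263]  K=[-0.5471; -0.4182]  nu=[-3.8411]  x^+=[1.1903, 1.1458]  P^+=[0.1764 -0.1428; -0.1428 0.4402]
step 3: x^-=[1.5226, 1.1458]  P^-=[0.2906 -0.0142; -0.0142 0.5302]  H_jac=[0.7990 0.6013]  S=[0.5336]  K=[0.4192; 0.5762]  nu=[-3.4055]  x^+=[0.0951, -0.8165]  P^+=[0.1968 -0.1431; -0.1431 0.3530]

K[0,0] = 0.4192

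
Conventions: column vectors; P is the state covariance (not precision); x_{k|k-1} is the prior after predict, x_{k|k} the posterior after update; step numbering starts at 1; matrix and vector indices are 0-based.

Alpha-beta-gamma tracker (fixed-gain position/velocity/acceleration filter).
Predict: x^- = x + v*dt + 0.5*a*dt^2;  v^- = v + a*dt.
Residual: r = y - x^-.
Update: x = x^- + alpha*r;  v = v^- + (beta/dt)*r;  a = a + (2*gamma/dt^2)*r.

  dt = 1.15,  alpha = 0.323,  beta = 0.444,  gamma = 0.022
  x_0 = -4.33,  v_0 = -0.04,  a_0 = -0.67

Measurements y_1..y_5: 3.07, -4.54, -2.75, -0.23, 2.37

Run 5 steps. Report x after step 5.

step 1: x_pred=-4.8190  r=7.8890  x^+=-2.2709  v^+=2.2354  a^+=-0.4075
step 2: x_pred=0.0303  r=-4.5703  x^+=-1.4459  v^+=0.0022  a^+=-0.5596
step 3: x_pred=-1.8134  r=-0.9366  x^+=-2.1160  v^+=-1.0030  a^+=-0.5907
step 4: x_pred=-3.6600  r=3.4300  x^+=-2.5521  v^+=-0.3580  a^+=-0.4766
step 5: x_pred=-3.2790  r=5.6490  x^+=-1.4544  v^+=1.2748  a^+=-0.2887

x_post = -1.4544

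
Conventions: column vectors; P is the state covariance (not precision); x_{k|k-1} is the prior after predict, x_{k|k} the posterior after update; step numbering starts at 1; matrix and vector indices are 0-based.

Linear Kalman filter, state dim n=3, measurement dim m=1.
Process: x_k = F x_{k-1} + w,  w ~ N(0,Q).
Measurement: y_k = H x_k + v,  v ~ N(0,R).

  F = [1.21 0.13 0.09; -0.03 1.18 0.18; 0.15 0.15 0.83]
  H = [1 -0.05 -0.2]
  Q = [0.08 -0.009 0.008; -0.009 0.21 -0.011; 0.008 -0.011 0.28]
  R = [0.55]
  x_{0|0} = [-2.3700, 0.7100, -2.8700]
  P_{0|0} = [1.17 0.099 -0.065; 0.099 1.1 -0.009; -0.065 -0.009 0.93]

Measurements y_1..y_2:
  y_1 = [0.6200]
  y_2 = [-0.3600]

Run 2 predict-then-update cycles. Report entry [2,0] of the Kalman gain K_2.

step 1: x^-=[-3.0337, 0.3923, -2.6311]  P^-=[1.8359 0.2582 0.2639; 0.2582 1.7627 0.3253; 0.2639 0.3253 0.9578]  S=[2.3037]  K=[0.7684; 0.0456; 0.0244]  nu=[3.1471]  x^+=[-0.6155, 0.5357, -2.5545]  P^+=[0.4757 0.1775 0.2208; 0.1775 1.7579 0.3227; 0.2208 0.3227 0.9564]
step 2: x^-=[-0.9050, 0.1908, -2.1322]  P^-=[0.9254 0.6009 0.4997; 0.6009 2.8113 0.7967; 0.4997 0.7967 1.1325]  S=[1.2837]  K=[0.6196; 0.2345; 0.1818]  nu=[0.1281]  x^+=[-0.8256, 0.2208, -2.1089]  P^+=[0.4325 0.4144 0.3551; 0.4144 2.7407 0.7420; 0.3551 0.7420 1.0900]

K[2,0] = 0.1818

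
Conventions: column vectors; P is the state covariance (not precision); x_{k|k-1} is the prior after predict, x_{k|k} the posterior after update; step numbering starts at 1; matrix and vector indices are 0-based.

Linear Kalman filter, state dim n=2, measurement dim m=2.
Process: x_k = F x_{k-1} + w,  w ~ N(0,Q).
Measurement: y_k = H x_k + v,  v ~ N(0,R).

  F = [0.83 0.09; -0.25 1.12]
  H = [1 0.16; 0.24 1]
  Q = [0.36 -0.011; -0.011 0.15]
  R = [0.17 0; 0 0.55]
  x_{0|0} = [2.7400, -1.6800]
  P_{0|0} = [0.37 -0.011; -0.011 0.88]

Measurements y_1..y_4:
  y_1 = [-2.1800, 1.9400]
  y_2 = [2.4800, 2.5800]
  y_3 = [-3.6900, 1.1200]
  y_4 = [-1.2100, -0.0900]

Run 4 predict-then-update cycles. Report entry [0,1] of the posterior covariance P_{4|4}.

step 1: x^-=[2.1230, -2.5666]  P^-=[0.6204 -0.0090; -0.0090 1.2832]  S=[0.8203 0.3448; 0.3448 1.8645]  K=[0.7839 -0.0700; -0.0537 0.6970]  nu=[-3.8923, 3.9971]  x^+=[-1.2078, 0.4282]  P^+=[0.1450 -0.0733; -0.0733 0.4009]
step 2: x^-=[-0.9640, 0.7815]  P^-=[0.4522 -0.0671; -0.0671 0.7030]  S=[0.6187 0.1513; 0.1513 1.2468]  K=[0.7270 -0.0550; -0.0633 0.5586]  nu=[3.3189, 2.0298]  x^+=[1.3371, 1.7053]  P^+=[0.1336 -0.0623; -0.0623 0.3222]
step 3: x^-=[1.2632, 1.5756]  P^-=[0.4453 -0.0628; -0.0628 0.5974]  S=[0.6105 0.1373; 0.1373 1.1429]  K=[0.7238 -0.0483; -0.0625 0.5170]  nu=[-5.2053, -0.7588]  x^+=[-2.4678, 1.5086]  P^+=[0.1324 -0.0584; -0.0584 0.2984]
step 4: x^-=[-1.9125, 2.3066]  P^-=[0.4449 -0.0613; -0.0613 0.5652]  S=[0.6097 0.1335; 0.1335 1.1114]  K=[0.7236 -0.0461; -0.0624 0.5028]  nu=[0.3334, -1.9376]  x^+=[-1.5820, 1.3116]  P^+=[0.1321 -0.0570; -0.0570 0.2902]

P_post[0,1] = -0.0570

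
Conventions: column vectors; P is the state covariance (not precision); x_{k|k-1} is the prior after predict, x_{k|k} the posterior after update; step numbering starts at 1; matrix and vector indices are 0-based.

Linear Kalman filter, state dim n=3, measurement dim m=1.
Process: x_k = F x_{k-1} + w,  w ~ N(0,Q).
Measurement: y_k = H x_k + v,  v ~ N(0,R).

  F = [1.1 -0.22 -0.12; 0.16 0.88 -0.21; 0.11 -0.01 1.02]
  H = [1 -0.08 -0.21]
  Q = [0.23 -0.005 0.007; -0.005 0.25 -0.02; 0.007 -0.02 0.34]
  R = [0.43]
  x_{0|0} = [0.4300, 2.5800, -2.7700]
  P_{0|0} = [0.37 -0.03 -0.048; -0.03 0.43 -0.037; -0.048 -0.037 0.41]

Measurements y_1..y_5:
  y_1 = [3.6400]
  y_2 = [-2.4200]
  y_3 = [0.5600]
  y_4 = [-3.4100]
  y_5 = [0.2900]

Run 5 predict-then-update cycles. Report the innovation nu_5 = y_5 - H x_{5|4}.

step 1: x^-=[0.2378, 2.9209, -2.8039]  P^-=[0.7297 -0.0266 -0.0414; -0.0266 0.6190 -0.1480; -0.0414 -0.1480 0.7611]  S=[1.2138]  K=[0.6100; -0.0371; -0.1560]  nu=[3.0471]  x^+=[2.0966, 2.8079, -3.2793]  P^+=[0.2780 0.0009 0.0741; 0.0009 0.6173 -0.1550; 0.0741 -0.1550 0.7316]
step 2: x^-=[2.0820, 3.4950, -3.1423]  P^-=[0.5785 -0.0657 0.0692; -0.0657 0.8200 -0.3062; 0.0692 -0.3062 1.1244]  S=[1.0345]  K=[0.5503; -0.0647; -0.1376]  nu=[-4.8823]  x^+=[-0.6046, 3.8111, -2.4703]  P^+=[0.2653 -0.0288 0.1476; -0.0288 0.8157 -0.3154; 0.1476 -0.3154 1.1048]
step 3: x^-=[-1.2070, 3.7758, -2.6243]  P^-=[0.5647 -0.1335 0.1407; -0.1335 1.0357 -0.5250; 0.1407 -0.5250 1.5323]  S=[1.0135]  K=[0.5386; -0.1046; -0.1372]  nu=[1.5180]  x^+=[-0.3895, 3.6170, -2.8326]  P^+=[0.2708 -0.0763 0.2156; -0.0763 1.0246 -0.5396; 0.2156 -0.5396 1.5132]
step 4: x^-=[-0.8843, 3.7154, -2.9682]  P^-=[0.5805 -0.2107 0.2190; -0.2107 1.2806 -0.8109; 0.2190 -0.8109 1.9773]  S=[1.0204]  K=[0.5404; -0.1400; -0.1287]  nu=[-2.8518]  x^+=[-2.4253, 4.1146, -2.6011]  P^+=[0.2826 -0.1335 0.2900; -0.1335 1.2606 -0.8293; 0.2900 -0.8293 1.9604]
step 5: x^-=[-3.2609, 3.7791, -2.9610]  P^-=[0.6054 -0.2977 0.3153; -0.2977 1.5693 -1.1642; 0.3153 -1.1642 2.4654]  S=[1.0303]  K=[0.5465; -0.1735; -0.1061]  nu=[3.2314]  x^+=[-1.4950, 3.2183, -3.3037]  P^+=[0.2977 -0.2000 0.3750; -0.2000 1.5383 -1.1832; 0.3750 -1.1832 2.4538]

innov = [3.2314]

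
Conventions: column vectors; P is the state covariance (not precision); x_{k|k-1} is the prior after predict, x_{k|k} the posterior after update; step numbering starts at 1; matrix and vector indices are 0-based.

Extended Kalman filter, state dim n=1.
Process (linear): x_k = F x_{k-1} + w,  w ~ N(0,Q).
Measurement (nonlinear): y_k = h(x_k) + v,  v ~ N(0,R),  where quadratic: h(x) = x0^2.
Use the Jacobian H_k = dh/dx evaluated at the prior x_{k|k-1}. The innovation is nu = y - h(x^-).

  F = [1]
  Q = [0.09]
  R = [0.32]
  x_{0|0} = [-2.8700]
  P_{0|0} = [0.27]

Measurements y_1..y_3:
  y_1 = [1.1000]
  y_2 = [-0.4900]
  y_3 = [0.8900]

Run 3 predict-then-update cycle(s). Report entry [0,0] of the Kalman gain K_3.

K[0,0] = -0.2958

step 1: x^-=[-2.8700]  P^-=[0.3600]  H_jac=[-5.7400]  S=[12.1811]  K=[-0.1696]  nu=[-7.1369]  x^+=[-1.6593]  P^+=[0.0095]
step 2: x^-=[-1.6593]  P^-=[0.0995]  H_jac=[-3.3186]  S=[1.4153]  K=[-0.2332]  nu=[-3.2433]  x^+=[-0.9030]  P^+=[0.0225]
step 3: x^-=[-0.9030]  P^-=[0.1125]  H_jac=[-1.8059]  S=[0.6869]  K=[-0.2958]  nu=[0.0747]  x^+=[-0.9250]  P^+=[0.0524]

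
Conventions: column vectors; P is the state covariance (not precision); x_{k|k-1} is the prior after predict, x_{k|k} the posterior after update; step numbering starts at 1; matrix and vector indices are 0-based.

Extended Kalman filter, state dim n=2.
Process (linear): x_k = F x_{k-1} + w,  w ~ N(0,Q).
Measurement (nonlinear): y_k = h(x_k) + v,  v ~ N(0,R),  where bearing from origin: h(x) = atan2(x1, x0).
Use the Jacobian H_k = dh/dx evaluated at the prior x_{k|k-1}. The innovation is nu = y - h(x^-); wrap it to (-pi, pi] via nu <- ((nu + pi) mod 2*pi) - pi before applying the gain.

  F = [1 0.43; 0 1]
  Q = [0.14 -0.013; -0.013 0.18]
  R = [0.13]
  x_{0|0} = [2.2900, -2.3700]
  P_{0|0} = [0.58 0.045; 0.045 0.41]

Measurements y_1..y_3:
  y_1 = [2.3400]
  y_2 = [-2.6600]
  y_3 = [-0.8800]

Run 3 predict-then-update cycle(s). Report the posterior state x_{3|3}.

x_post = [-5.4689, -4.7767]

step 1: x^-=[1.2709, -2.3700]  P^-=[0.8345 0.2083; 0.2083 0.5900]  H_jac=[0.3277 0.1757]  S=[0.2618]  K=[1.1843; 0.6567]  nu=[-2.8646]  x^+=[-2.1216, -4.2512]  P^+=[0.4673 0.0047; 0.0047 0.4771]
step 2: x^-=[-3.9496, -4.2512]  P^-=[0.6995 0.1968; 0.1968 0.6571]  H_jac=[0.1263 -0.1173]  S=[0.1444]  K=[0.4519; -0.3618]  nu=[-0.3406]  x^+=[-4.1035, -4.1280]  P^+=[0.6700 0.2204; 0.2204 0.6382]
step 3: x^-=[-5.8785, -4.1280]  P^-=[1.1176 0.4818; 0.4818 0.8182]  H_jac=[0.0800 -0.1139]  S=[0.1390]  K=[0.2483; -0.3933]  nu=[1.6494]  x^+=[-5.4689, -4.7767]  P^+=[1.1090 0.4954; 0.4954 0.7967]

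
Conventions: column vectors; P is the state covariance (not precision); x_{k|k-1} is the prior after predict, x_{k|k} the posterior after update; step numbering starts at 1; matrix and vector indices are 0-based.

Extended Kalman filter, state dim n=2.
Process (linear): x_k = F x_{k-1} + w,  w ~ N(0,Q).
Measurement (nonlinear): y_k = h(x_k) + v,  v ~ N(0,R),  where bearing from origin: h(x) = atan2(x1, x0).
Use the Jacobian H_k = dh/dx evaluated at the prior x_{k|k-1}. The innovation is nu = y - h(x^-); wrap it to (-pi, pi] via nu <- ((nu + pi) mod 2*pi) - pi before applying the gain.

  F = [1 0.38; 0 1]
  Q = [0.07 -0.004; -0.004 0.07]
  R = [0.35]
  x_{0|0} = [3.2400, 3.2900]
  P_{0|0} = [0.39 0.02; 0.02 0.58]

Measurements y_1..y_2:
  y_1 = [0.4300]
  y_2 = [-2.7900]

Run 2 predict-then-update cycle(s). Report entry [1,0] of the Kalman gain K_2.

step 1: x^-=[4.4902, 3.2900]  P^-=[0.5590 0.2364; 0.2364 0.6500]  H_jac=[-0.1062 0.1449]  S=[0.3627]  K=[-0.0692; 0.1905]  nu=[-0.2023]  x^+=[4.5042, 3.2515]  P^+=[0.5572 0.2412; 0.2412 0.6368]
step 2: x^-=[5.7398, 3.2515]  P^-=[0.9025 0.4792; 0.4792 0.7068]  H_jac=[-0.0747 0.1319]  S=[0.3579]  K=[-0.0118; 0.1605]  nu=[2.9778]  x^+=[5.7046, 3.7293]  P^+=[0.9024 0.4799; 0.4799 0.6976]

K[1,0] = 0.1605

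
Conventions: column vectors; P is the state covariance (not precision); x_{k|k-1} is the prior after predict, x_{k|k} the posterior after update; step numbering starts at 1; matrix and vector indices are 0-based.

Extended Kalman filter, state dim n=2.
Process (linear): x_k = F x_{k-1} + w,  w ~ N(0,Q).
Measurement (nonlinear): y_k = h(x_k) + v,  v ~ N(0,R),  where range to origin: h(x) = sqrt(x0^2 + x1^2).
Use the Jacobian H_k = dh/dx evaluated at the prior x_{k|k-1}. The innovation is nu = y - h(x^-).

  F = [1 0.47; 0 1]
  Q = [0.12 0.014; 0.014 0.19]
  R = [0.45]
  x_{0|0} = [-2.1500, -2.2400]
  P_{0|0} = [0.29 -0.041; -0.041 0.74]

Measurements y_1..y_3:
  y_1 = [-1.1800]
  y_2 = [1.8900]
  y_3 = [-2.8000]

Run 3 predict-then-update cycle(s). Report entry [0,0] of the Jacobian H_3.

step 1: x^-=[-3.2028, -2.2400]  P^-=[0.5349 0.3208; 0.3208 0.9300]  H_jac=[-0.8195 -0.5731]  S=[1.4160]  K=[-0.4394; -0.5621]  nu=[-5.0884]  x^+=[-0.9669, 0.6200]  P^+=[0.2615 -0.0289; -0.0289 0.4827]
step 2: x^-=[-0.6755, 0.6200]  P^-=[0.4610 0.2119; 0.2119 0.6727]  H_jac=[-0.7368 0.6762]  S=[0.7966]  K=[-0.2464; 0.3750]  nu=[0.9731]  x^+=[-0.9153, 0.9848]  P^+=[0.4126 0.2855; 0.2855 0.5607]
step 3: x^-=[-0.4525, 0.9848]  P^-=[0.9248 0.5631; 0.5631 0.7507]  H_jac=[-0.4175 0.9087]  S=[0.8038]  K=[0.1562; 0.5562]  nu=[-3.8838]  x^+=[-1.0590, -1.1752]  P^+=[0.9052 0.4932; 0.4932 0.5020]

H_jac[0,0] = -0.4175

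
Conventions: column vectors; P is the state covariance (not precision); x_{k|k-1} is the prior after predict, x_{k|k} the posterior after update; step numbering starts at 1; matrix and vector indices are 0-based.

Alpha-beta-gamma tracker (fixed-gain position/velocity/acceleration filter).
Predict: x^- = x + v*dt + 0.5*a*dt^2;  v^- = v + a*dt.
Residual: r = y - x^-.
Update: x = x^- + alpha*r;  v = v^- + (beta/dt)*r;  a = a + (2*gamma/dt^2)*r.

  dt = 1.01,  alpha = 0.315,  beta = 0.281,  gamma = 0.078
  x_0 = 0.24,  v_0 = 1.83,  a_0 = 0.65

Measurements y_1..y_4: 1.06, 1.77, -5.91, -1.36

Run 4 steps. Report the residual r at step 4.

resid = -1.0719

step 1: x_pred=2.4198  r=-1.3598  x^+=1.9915  v^+=2.1082  a^+=0.4420
step 2: x_pred=4.3462  r=-2.5762  x^+=3.5347  v^+=1.8379  a^+=0.0481
step 3: x_pred=5.4155  r=-11.3255  x^+=1.8480  v^+=-1.2645  a^+=-1.6839
step 4: x_pred=-0.2881  r=-1.0719  x^+=-0.6257  v^+=-3.2635  a^+=-1.8478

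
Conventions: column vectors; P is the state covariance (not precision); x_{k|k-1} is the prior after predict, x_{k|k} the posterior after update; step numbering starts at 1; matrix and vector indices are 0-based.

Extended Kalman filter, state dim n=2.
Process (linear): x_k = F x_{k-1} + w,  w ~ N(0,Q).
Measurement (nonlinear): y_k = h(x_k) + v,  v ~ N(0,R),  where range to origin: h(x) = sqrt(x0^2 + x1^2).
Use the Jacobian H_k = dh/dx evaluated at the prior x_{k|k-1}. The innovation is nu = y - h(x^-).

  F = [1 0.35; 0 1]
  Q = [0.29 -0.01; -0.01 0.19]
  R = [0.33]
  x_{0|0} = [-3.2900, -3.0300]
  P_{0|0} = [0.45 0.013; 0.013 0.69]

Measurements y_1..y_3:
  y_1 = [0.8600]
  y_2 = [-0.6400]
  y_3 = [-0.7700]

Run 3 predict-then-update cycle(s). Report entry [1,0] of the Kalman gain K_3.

step 1: x^-=[-4.3505, -3.0300]  P^-=[0.8336 0.2445; 0.2445 0.8800]  H_jac=[-0.8206 -0.5715]  S=[1.4081]  K=[-0.5850; -0.4997]  nu=[-4.4417]  x^+=[-1.7519, -0.8107]  P^+=[0.3517 -0.1671; -0.1671 0.5285]
step 2: x^-=[-2.0357, -0.8107]  P^-=[0.5894 0.0078; 0.0078 0.7185]  H_jac=[-0.9290 -0.3700]  S=[0.9425]  K=[-0.5841; -0.2898]  nu=[-2.8312]  x^+=[-0.3820, 0.0097]  P^+=[0.2679 -0.1517; -0.1517 0.6393]
step 3: x^-=[-0.3786, 0.0097]  P^-=[0.5300 0.0621; 0.0621 0.8293]  H_jac=[-0.9997 0.0256]  S=[0.8570]  K=[-0.6164; -0.0476]  nu=[-1.1487]  x^+=[0.3294, 0.0644]  P^+=[0.2044 0.0369; 0.0369 0.8274]

K[1,0] = -0.0476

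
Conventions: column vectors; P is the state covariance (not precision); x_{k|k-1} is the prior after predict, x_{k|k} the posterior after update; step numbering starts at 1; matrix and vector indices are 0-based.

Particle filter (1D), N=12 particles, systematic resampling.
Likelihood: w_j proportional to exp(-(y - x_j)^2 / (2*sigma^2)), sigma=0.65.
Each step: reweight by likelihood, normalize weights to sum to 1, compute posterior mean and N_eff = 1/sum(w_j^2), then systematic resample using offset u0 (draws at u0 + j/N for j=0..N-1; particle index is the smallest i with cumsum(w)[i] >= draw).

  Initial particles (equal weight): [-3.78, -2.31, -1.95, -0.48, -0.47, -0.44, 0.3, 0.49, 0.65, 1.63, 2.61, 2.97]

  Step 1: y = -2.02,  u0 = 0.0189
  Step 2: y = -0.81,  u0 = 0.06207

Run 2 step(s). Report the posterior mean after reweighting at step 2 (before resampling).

step 1: w=[0.0122, 0.4314, 0.4738, 0.0288, 0.0278, 0.0248, 0.0008, 0.0003, 0.0001, 0.0000, 0.0000, 0.0000]  mean=-2.0039  Neff=2.4214  idx=[1, 1, 1, 1, 1, 1, 2, 2, 2, 2, 2, 3]
step 2: w=[0.0294, 0.0294, 0.0294, 0.0294, 0.0294, 0.0294, 0.0906, 0.0906, 0.0906, 0.0906, 0.0906, 0.3707]  mean=-1.4687  Neff=5.4468  idx=[2, 4, 6, 7, 8, 9, 10, 11, 11, 11, 11, 11]

post_mean = -1.4687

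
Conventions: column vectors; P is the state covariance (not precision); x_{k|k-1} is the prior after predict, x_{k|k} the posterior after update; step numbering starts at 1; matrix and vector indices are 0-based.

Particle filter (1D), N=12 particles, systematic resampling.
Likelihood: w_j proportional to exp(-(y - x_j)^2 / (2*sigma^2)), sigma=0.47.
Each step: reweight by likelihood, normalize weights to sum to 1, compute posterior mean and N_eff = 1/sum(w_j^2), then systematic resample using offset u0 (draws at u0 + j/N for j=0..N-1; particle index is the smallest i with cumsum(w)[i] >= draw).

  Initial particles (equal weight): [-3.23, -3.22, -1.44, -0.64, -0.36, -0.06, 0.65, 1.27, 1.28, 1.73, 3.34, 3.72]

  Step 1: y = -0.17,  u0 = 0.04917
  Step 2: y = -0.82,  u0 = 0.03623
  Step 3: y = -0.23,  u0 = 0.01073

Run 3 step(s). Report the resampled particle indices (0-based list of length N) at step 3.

step 1: w=[0.0000, 0.0000, 0.0094, 0.2195, 0.3335, 0.3521, 0.0790, 0.0033, 0.0031, 0.0001, 0.0000, 0.0000]  mean=-0.2355  Neff=3.4516  idx=[3, 3, 3, 4, 4, 4, 4, 5, 5, 5, 5, 6]
step 2: w=[0.1462, 0.1462, 0.1462, 0.0975, 0.0975, 0.0975, 0.0975, 0.0426, 0.0426, 0.0426, 0.0426, 0.0012]  mean=-0.4306  Neff=9.1412  idx=[0, 0, 1, 1, 2, 3, 4, 4, 5, 6, 7, 9]
step 3: w=[0.0677, 0.0677, 0.0677, 0.0677, 0.0677, 0.0953, 0.0953, 0.0953, 0.0953, 0.0953, 0.0927, 0.0927]  mean=-0.3991  Neff=11.7028  idx=[0, 1, 2, 3, 5, 5, 6, 7, 8, 9, 10, 11]

resampled_idx = [0, 1, 2, 3, 5, 5, 6, 7, 8, 9, 10, 11]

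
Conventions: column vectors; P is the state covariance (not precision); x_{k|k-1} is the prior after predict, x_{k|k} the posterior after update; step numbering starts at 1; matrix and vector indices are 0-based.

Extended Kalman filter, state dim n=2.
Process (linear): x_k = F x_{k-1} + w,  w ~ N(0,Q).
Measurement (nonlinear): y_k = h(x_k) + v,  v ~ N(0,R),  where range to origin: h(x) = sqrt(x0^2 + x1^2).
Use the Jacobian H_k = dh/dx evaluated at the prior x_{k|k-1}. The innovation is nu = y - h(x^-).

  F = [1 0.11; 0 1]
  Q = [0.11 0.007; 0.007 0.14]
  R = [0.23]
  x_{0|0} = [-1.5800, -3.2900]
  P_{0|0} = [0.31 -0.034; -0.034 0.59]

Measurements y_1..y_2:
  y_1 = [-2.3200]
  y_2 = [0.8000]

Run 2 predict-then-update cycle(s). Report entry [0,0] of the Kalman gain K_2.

step 1: x^-=[-1.9419, -3.2900]  P^-=[0.4197 0.0379; 0.0379 0.7300]  H_jac=[-0.5083 -0.8612]  S=[0.9130]  K=[-0.2694; -0.7097]  nu=[-6.1404]  x^+=[-0.2877, 1.0676]  P^+=[0.3534 -0.1366; -0.1366 0.2702]
step 2: x^-=[-0.1703, 1.0676]  P^-=[0.4366 -0.0999; -0.0999 0.4102]  H_jac=[-0.1575 0.9875]  S=[0.6719]  K=[-0.2492; 0.6263]  nu=[-0.2811]  x^+=[-0.1003, 0.8916]  P^+=[0.3949 0.0049; 0.0049 0.1467]

K[0,0] = -0.2492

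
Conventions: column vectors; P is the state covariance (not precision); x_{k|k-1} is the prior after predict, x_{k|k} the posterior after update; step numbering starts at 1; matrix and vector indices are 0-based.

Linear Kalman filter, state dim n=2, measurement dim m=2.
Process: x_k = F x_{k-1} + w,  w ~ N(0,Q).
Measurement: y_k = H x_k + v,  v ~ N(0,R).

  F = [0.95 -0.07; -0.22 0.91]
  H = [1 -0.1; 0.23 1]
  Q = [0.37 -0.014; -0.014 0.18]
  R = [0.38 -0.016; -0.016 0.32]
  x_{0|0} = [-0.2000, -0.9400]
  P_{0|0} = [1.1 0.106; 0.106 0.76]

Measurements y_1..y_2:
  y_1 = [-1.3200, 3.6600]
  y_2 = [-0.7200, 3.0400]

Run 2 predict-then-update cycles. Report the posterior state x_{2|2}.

step 1: x^-=[-0.1242, -0.8114]  P^-=[1.3524 -0.1990; -0.1990 0.8202]  S=[1.7804 0.0186; 0.0186 1.1201]  K=[0.7699 0.0872; -0.1651 0.6941]  nu=[-1.2769, 4.5000]  x^+=[-0.7147, 2.5227]  P^+=[0.2861 -0.0502; -0.0502 0.2363]
step 2: x^-=[-0.8556, 2.4529]  P^-=[0.6361 -0.1330; -0.1330 0.4096]  S=[1.0468 -0.0406; -0.0406 0.7021]  K=[0.6225 0.0549; -0.1456 0.5314]  nu=[0.3809, 0.7839]  x^+=[-0.5754, 2.8140]  P^+=[0.2311 -0.0455; -0.0455 0.1829]

x_post = [-0.5754, 2.8140]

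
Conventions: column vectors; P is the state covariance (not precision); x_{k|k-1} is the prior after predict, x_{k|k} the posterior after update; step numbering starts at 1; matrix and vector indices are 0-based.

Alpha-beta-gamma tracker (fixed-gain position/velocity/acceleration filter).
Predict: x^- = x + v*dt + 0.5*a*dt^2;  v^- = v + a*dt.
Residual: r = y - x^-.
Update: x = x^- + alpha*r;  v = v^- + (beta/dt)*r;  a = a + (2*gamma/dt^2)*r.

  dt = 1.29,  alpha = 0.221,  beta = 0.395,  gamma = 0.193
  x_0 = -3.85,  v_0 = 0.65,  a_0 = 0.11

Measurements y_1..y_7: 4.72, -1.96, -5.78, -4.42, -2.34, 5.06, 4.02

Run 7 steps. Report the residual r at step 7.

step 1: x_pred=-2.9200  r=7.6400  x^+=-1.2315  v^+=3.1313  a^+=1.8821
step 2: x_pred=4.3738  r=-6.3338  x^+=2.9741  v^+=3.6198  a^+=0.4130
step 3: x_pred=7.9872  r=-13.7672  x^+=4.9447  v^+=-0.0630  a^+=-2.7804
step 4: x_pred=2.5499  r=-6.9699  x^+=1.0096  v^+=-5.7840  a^+=-4.3972
step 5: x_pred=-10.1104  r=7.7704  x^+=-8.3932  v^+=-9.0770  a^+=-2.5948
step 6: x_pred=-22.2615  r=27.3215  x^+=-16.2234  v^+=-4.0584  a^+=3.7427
step 7: x_pred=-18.3446  r=22.3646  x^+=-13.4021  v^+=7.6177  a^+=8.9303

resid = 22.3646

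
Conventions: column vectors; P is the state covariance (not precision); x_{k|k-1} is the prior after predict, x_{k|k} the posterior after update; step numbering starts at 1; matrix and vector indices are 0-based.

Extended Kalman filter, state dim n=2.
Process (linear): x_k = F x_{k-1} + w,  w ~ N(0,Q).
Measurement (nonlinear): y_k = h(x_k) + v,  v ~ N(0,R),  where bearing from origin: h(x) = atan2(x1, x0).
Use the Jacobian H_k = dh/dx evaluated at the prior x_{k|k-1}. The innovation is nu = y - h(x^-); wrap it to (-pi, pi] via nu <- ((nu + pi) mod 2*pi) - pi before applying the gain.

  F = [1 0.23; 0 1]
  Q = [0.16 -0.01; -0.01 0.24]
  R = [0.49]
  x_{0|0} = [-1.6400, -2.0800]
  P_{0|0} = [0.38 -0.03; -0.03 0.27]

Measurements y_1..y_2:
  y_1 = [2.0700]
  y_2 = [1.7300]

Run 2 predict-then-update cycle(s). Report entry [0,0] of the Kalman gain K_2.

step 1: x^-=[-2.1184, -2.0800]  P^-=[0.5405 0.0221; 0.0221 0.5100]  H_jac=[0.2360 -0.2403]  S=[0.5471]  K=[0.2234; -0.2145]  nu=[-1.8478]  x^+=[-2.5313, -1.6836]  P^+=[0.5132 0.0483; 0.0483 0.4848]
step 2: x^-=[-2.9185, -1.6836]  P^-=[0.7210 0.1498; 0.1498 0.7248]  H_jac=[0.1483 -0.2571]  S=[0.5423]  K=[0.1261; -0.3026]  nu=[-1.9348]  x^+=[-3.1626, -1.0981]  P^+=[0.7124 0.1705; 0.1705 0.6752]

K[0,0] = 0.1261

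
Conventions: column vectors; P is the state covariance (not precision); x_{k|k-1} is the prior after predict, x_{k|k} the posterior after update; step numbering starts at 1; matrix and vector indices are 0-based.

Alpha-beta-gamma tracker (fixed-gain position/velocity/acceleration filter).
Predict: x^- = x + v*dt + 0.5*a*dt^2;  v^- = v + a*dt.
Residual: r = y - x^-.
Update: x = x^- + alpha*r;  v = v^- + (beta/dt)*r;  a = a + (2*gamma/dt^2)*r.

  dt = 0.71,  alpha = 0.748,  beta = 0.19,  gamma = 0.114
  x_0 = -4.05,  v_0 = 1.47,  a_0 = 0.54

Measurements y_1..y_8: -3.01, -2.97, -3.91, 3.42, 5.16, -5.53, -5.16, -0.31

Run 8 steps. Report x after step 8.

x_post = -2.0107

step 1: x_pred=-2.8702  r=-0.1398  x^+=-2.9748  v^+=1.8160  a^+=0.4768
step 2: x_pred=-1.5652  r=-1.4048  x^+=-2.6160  v^+=1.7786  a^+=-0.1586
step 3: x_pred=-1.3932  r=-2.5168  x^+=-3.2758  v^+=0.9925  a^+=-1.2969
step 4: x_pred=-2.8980  r=6.3180  x^+=1.8279  v^+=1.7624  a^+=1.5607
step 5: x_pred=3.4725  r=1.6875  x^+=4.7348  v^+=3.3220  a^+=2.3239
step 6: x_pred=7.6791  r=-13.2091  x^+=-2.2013  v^+=1.4372  a^+=-3.6505
step 7: x_pred=-2.1010  r=-3.0590  x^+=-4.3891  v^+=-1.9733  a^+=-5.0340
step 8: x_pred=-7.0590  r=6.7490  x^+=-2.0107  v^+=-3.7414  a^+=-1.9815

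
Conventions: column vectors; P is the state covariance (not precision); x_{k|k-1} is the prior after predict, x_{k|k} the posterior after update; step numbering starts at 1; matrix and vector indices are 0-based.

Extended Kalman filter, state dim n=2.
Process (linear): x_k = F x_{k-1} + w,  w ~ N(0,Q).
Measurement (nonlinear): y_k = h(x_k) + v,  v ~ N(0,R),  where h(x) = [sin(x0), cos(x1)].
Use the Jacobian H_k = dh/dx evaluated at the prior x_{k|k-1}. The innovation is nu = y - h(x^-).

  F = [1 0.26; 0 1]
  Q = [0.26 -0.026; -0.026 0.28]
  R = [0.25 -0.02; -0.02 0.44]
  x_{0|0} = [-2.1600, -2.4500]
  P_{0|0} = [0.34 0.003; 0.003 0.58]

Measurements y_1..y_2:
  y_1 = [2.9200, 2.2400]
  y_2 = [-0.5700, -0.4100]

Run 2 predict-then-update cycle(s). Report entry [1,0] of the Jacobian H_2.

H_jac[1,0] = 0.0000

step 1: x^-=[-2.7970, -2.4500]  P^-=[0.6408 0.1278; 0.1278 0.8600]  H_jac=[-0.9412 0.0000; 0.0000 0.6378]  S=[0.8176 -0.0967; -0.0967 0.7898]  K=[-0.7361 0.0131; -0.0659 0.6864]  nu=[3.2578, 3.0102]  x^+=[-5.1556, -0.5986]  P^+=[0.1958 0.0321; 0.0321 0.4756]
step 2: x^-=[-5.3113, -0.5986]  P^-=[0.5046 0.1298; 0.1298 0.7556]  H_jac=[0.5637 0.0000; 0.0000 0.5635]  S=[0.4104 0.0212; 0.0212 0.6799]  K=[0.6888 0.0860; 0.1461 0.6217]  nu=[-1.3960, -1.2361]  x^+=[-6.3791, -1.5710]  P^+=[0.3024 0.0427; 0.0427 0.4802]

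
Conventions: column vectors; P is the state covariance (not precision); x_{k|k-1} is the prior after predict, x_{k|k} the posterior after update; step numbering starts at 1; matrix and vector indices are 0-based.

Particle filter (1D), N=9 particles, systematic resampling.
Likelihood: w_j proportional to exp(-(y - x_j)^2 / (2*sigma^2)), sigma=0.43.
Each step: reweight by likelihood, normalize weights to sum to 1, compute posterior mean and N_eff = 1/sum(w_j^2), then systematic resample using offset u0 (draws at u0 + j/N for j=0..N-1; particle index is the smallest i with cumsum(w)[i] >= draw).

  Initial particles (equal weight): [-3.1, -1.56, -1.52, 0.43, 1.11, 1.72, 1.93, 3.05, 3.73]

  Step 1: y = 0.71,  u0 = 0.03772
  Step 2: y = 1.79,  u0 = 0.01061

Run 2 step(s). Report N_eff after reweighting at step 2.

step 1: w=[0.0000, 0.0000, 0.0000, 0.5256, 0.4216, 0.0412, 0.0116, 0.0000, 0.0000]  mean=0.7872  Neff=2.1937  idx=[3, 3, 3, 3, 3, 4, 4, 4, 4]
step 2: w=[0.0057, 0.0057, 0.0057, 0.0057, 0.0057, 0.2429, 0.2429, 0.2429, 0.2429]  mean=1.0906  Neff=4.2354  idx=[1, 5, 5, 6, 6, 7, 7, 8, 8]

N_eff = 4.2354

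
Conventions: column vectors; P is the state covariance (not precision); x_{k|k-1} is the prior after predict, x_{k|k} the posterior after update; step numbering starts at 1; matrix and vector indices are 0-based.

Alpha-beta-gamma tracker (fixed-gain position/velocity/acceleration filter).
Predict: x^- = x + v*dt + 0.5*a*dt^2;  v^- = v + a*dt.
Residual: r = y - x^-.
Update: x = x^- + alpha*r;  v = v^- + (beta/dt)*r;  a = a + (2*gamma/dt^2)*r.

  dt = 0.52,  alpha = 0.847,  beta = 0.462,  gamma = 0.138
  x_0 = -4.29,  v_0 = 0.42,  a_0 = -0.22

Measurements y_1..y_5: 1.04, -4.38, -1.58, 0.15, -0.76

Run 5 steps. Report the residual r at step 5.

step 1: x_pred=-4.1013  r=5.1413  x^+=0.2534  v^+=4.8735  a^+=5.0278
step 2: x_pred=3.4673  r=-7.8473  x^+=-3.1794  v^+=0.5159  a^+=-2.9820
step 3: x_pred=-3.3143  r=1.7343  x^+=-1.8453  v^+=0.5061  a^+=-1.2119
step 4: x_pred=-1.7460  r=1.8960  x^+=-0.1401  v^+=1.5604  a^+=0.7234
step 5: x_pred=0.7691  r=-1.5291  x^+=-0.5260  v^+=0.5780  a^+=-0.8374

resid = -1.5291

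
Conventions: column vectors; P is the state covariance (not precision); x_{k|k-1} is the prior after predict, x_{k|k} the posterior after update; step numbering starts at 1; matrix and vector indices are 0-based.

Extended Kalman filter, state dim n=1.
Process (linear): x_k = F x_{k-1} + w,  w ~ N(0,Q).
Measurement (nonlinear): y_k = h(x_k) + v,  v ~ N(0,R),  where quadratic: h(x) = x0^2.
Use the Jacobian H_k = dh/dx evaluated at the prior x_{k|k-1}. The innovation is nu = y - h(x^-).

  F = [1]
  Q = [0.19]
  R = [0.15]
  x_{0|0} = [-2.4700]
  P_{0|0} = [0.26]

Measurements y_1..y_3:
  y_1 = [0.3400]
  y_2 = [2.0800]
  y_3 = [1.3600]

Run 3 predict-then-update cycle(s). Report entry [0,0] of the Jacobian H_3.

step 1: x^-=[-2.4700]  P^-=[0.4500]  H_jac=[-4.9400]  S=[11.1316]  K=[-0.1997]  nu=[-5.7609]  x^+=[-1.3195]  P^+=[0.0061]
step 2: x^-=[-1.3195]  P^-=[0.1961]  H_jac=[-2.6391]  S=[1.5155]  K=[-0.3414]  nu=[0.3388]  x^+=[-1.4352]  P^+=[0.0194]
step 3: x^-=[-1.4352]  P^-=[0.2094]  H_jac=[-2.8704]  S=[1.8754]  K=[-0.3205]  nu=[-0.6998]  x^+=[-1.2109]  P^+=[0.0167]

H_jac[0,0] = -2.8704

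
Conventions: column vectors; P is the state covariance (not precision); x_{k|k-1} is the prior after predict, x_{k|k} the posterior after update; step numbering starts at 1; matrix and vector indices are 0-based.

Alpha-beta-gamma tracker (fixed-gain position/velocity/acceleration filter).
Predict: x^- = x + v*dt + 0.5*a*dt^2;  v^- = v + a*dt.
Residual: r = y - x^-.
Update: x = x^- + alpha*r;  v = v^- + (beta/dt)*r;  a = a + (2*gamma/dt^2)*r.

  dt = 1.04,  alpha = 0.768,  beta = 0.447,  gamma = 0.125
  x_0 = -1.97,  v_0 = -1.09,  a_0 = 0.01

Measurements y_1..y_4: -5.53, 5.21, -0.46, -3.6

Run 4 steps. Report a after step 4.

a_post = -0.9493

step 1: x_pred=-3.0982  r=-2.4318  x^+=-4.9658  v^+=-2.1248  a^+=-0.5521
step 2: x_pred=-7.4742  r=12.6842  x^+=2.2673  v^+=2.7528  a^+=2.3797
step 3: x_pred=6.4171  r=-6.8771  x^+=1.1355  v^+=2.2719  a^+=0.7902
step 4: x_pred=3.9255  r=-7.5255  x^+=-1.8541  v^+=-0.1409  a^+=-0.9493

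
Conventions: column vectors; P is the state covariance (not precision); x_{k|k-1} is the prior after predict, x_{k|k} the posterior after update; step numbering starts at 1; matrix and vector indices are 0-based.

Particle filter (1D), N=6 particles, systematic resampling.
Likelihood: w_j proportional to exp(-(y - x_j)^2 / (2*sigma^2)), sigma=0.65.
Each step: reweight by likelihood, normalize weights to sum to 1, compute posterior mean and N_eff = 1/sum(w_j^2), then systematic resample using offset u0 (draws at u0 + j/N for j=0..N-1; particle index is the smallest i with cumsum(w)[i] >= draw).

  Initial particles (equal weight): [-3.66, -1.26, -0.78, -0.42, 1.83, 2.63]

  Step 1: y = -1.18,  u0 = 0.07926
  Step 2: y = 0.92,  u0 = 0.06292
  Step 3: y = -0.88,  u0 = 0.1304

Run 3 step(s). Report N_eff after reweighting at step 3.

step 1: w=[0.0003, 0.4268, 0.3558, 0.2171, 0.0000, 0.0000]  mean=-0.9075  Neff=2.8099  idx=[1, 1, 1, 2, 2, 3]
step 2: w=[0.0184, 0.0184, 0.0184, 0.1672, 0.1672, 0.6104]  mean=-0.5868  Neff=2.3286  idx=[3, 4, 5, 5, 5, 5]
step 3: w=[0.1941, 0.1941, 0.1529, 0.1529, 0.1529, 0.1529]  mean=-0.5598  Neff=5.9196  idx=[0, 1, 2, 3, 4, 5]

N_eff = 5.9196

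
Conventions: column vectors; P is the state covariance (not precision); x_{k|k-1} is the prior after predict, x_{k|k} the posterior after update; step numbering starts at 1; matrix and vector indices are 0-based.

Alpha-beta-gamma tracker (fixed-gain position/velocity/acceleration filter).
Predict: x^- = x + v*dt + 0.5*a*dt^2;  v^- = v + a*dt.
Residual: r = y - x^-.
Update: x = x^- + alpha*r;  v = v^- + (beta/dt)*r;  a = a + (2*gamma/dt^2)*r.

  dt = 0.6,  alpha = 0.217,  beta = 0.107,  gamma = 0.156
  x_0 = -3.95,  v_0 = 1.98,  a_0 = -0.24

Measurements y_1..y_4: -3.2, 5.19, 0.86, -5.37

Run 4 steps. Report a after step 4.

a_post = -5.6245

step 1: x_pred=-2.8052  r=-0.3948  x^+=-2.8909  v^+=1.7656  a^+=-0.5822
step 2: x_pred=-1.9363  r=7.1263  x^+=-0.3899  v^+=2.6872  a^+=5.5940
step 3: x_pred=2.2293  r=-1.3693  x^+=1.9322  v^+=5.7993  a^+=4.4072
step 4: x_pred=6.2051  r=-11.5751  x^+=3.6933  v^+=6.3795  a^+=-5.6245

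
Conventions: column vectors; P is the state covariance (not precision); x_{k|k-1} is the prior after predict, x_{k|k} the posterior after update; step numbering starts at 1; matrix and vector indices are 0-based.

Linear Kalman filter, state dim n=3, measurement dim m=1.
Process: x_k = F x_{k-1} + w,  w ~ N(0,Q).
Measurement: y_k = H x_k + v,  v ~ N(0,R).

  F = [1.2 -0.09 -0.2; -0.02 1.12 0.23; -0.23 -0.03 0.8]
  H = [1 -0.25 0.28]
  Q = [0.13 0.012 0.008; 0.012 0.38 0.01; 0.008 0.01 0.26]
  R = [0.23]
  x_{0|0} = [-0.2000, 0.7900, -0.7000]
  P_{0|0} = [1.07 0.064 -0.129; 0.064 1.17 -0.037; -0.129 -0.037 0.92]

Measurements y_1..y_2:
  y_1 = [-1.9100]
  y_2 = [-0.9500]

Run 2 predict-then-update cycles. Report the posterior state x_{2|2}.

x_post = [-0.9787, 0.6868, -0.2985]

step 1: x^-=[-0.1711, 0.7278, -0.5377]  P^-=[1.7638 -0.1149 -0.5597; -0.1149 1.8760 0.1044; -0.5597 0.1044 0.9566]  S=[1.9155]  K=[0.8540; -0.2896; -0.1660]  nu=[-1.4064]  x^+=[-1.3722, 1.1350, -0.3043]  P^+=[0.3668 0.3588 -0.2882; 0.3588 1.7154 0.0124; -0.2882 0.0124 0.9038]
step 2: x^-=[-1.6879, 1.2287, 0.0381]  P^-=[0.7695 0.1879 -0.5294; 0.1879 2.5727 0.0590; -0.5294 0.0590 0.9698]  S=[0.8377]  K=[0.6856; -0.5238; -0.3254]  nu=[1.0344]  x^+=[-0.9787, 0.6868, -0.2985]  P^+=[0.3758 0.4887 -0.3425; 0.4887 2.3429 -0.0838; -0.3425 -0.0838 0.8811]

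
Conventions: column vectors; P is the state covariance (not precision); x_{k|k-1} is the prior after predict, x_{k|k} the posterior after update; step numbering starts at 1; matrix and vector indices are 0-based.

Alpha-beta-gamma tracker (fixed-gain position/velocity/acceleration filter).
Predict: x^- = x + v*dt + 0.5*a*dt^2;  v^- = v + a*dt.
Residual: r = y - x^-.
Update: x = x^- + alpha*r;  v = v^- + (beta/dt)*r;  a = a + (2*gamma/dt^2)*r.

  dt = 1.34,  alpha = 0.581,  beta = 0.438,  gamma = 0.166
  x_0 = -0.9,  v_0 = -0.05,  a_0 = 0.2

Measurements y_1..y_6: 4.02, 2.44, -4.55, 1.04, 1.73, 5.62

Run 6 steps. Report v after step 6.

step 1: x_pred=-0.7874  r=4.8074  x^+=2.0057  v^+=1.7894  a^+=1.0889
step 2: x_pred=5.3811  r=-2.9411  x^+=3.6723  v^+=2.2872  a^+=0.5451
step 3: x_pred=7.2265  r=-11.7765  x^+=0.3843  v^+=-0.8318  a^+=-1.6323
step 4: x_pred=-2.1957  r=3.2357  x^+=-0.3158  v^+=-1.9614  a^+=-1.0341
step 5: x_pred=-3.8725  r=5.6025  x^+=-0.6174  v^+=-1.5158  a^+=0.0018
step 6: x_pred=-2.6470  r=8.2670  x^+=2.1561  v^+=1.1888  a^+=1.5304

v_post = 1.1888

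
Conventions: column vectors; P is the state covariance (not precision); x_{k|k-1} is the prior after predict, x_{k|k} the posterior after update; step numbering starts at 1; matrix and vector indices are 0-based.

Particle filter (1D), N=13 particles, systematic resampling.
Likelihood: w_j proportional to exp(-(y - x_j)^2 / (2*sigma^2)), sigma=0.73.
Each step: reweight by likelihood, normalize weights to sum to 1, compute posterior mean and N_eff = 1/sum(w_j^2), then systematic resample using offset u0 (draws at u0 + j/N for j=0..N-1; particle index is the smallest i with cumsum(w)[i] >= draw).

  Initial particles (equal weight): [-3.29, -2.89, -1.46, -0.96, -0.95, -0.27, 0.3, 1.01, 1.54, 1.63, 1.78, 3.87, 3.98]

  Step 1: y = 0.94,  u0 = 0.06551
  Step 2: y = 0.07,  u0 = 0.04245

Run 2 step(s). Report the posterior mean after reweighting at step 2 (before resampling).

step 1: w=[0.0000, 0.0000, 0.0012, 0.0087, 0.0090, 0.0654, 0.1758, 0.2571, 0.1842, 0.1652, 0.1332, 0.0001, 0.0000]  mean=1.0667  Neff=5.5427  idx=[5, 6, 6, 7, 7, 7, 8, 8, 8, 9, 9, 10, 10]
step 2: w=[0.1855, 0.1967, 0.1967, 0.0902, 0.0902, 0.0902, 0.0272, 0.0272, 0.0272, 0.0211, 0.0211, 0.0133, 0.0133]  mean=0.5831  Neff=7.1590  idx=[0, 0, 1, 1, 1, 2, 2, 3, 3, 4, 5, 7, 10]

post_mean = 0.5831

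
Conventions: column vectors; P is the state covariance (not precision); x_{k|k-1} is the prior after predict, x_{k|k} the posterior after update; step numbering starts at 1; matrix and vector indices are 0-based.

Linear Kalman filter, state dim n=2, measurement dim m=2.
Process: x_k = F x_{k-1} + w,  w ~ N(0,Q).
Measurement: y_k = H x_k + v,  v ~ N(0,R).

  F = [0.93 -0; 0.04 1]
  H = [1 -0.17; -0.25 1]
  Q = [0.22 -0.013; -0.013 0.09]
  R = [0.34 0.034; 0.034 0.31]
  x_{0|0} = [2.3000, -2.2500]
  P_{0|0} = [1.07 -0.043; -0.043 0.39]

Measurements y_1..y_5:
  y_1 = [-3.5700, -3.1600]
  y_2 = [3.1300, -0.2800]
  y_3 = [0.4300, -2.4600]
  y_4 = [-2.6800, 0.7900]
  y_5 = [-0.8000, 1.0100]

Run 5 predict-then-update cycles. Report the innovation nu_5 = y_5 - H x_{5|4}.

step 1: x^-=[2.1390, -2.1580]  P^-=[1.1454 -0.0132; -0.0132 0.4783]  S=[1.5037 -0.3474; -0.3474 0.8665]  K=[0.7531 -0.0437; 0.0723 0.5848]  nu=[-6.0759, -0.4673]  x^+=[-2.4163, -2.8703]  P^+=[0.2680 0.0790; 0.0790 0.2035]
step 2: x^-=[-2.2472, -2.9669]  P^-=[0.4518 0.0705; 0.0705 0.3002]  S=[0.7765 -0.0565; -0.0565 0.6032]  K=[0.5651 -0.0175; 0.0595 0.4741]  nu=[4.8728, 2.1251]  x^+=[0.4695, -1.6693]  P^+=[0.2025 0.0644; 0.0644 0.1651]
step 3: x^-=[0.4366, -1.6505]  P^-=[0.3951 0.0545; 0.0545 0.2606]  S=[0.7242 -0.0523; -0.0523 0.5680]  K=[0.5308 -0.0292; 0.0457 0.4390]  nu=[-0.2872, -0.7003]  x^+=[0.3046, -1.9711]  P^+=[0.1890 0.0563; 0.0563 0.1517]
step 4: x^-=[0.2833, -1.9589]  P^-=[0.3835 0.0464; 0.0464 0.2465]  S=[0.7149 -0.0555; -0.0555 0.5573]  K=[0.5226 -0.0369; 0.0392 0.4254]  nu=[-3.2963, 2.8197]  x^+=[-1.5432, -0.8886]  P^+=[0.1854 0.0527; 0.0527 0.1464]
step 5: x^-=[-1.4352, -0.9503]  P^-=[0.3803 0.0429; 0.0429 0.2409]  S=[0.7127 -0.0573; -0.0573 0.5532]  K=[0.5202 -0.0404; 0.0365 0.4198]  nu=[0.4736, 1.6015]  x^+=[-1.2536, -0.2607]  P^+=[0.1842 0.0512; 0.0512 0.1442]

innov = [0.4736, 1.6015]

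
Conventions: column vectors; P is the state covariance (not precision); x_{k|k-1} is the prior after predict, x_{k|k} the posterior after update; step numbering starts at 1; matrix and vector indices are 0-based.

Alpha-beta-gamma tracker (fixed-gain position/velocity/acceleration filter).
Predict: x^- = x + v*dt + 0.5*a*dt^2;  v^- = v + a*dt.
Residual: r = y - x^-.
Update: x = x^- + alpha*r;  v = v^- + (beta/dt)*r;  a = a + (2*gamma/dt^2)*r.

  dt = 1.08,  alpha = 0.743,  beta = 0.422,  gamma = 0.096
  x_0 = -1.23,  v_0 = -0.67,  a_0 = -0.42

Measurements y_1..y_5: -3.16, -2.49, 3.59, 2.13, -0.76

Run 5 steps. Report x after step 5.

step 1: x_pred=-2.1985  r=-0.9615  x^+=-2.9129  v^+=-1.4993  a^+=-0.5783
step 2: x_pred=-4.8694  r=2.3794  x^+=-3.1015  v^+=-1.1941  a^+=-0.1866
step 3: x_pred=-4.4999  r=8.0899  x^+=1.5109  v^+=1.7655  a^+=1.1451
step 4: x_pred=4.0854  r=-1.9554  x^+=2.6325  v^+=2.2381  a^+=0.8232
step 5: x_pred=5.5298  r=-6.2898  x^+=0.8565  v^+=0.6695  a^+=-0.2121

x_post = 0.8565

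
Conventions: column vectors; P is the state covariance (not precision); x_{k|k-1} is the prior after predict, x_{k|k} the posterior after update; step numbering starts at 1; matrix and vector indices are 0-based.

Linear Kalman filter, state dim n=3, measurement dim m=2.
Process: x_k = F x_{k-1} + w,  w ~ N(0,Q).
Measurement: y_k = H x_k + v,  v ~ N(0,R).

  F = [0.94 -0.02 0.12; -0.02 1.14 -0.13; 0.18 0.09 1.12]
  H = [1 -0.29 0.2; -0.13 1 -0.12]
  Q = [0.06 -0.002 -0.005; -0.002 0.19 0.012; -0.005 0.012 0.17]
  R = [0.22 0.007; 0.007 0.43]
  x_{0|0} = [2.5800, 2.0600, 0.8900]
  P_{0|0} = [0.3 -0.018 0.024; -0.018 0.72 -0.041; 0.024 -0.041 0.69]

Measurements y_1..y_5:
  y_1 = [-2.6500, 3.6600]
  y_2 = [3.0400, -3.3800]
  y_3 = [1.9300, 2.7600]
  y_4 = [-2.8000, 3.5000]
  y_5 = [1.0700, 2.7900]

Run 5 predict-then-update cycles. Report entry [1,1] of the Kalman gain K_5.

step 1: x^-=[2.4908, 2.1811, 1.6466]  P^-=[0.3416 -0.0628 0.1620; -0.0628 1.1506 -0.0723; 0.1620 -0.0723 1.0519]  S=[0.8101 -0.5021; -0.5021 1.6403]  K=[0.5385 0.0876; -0.0816 0.6868; 0.4969 0.0182]  nu=[-4.8376, 2.0003]  x^+=[0.0611, 3.9496, -0.7207]  P^+=[0.1415 0.0562 -0.0306; 0.0562 0.3153 0.1106; -0.0306 0.1106 0.8605]
step 2: x^-=[-0.1081, 4.5950, -0.4407]  P^-=[0.1880 0.0542 0.1044; 0.0542 0.5789 0.0713; 0.1044 0.0713 1.2683]  S=[0.5095 -0.1580; -0.1580 1.0024]  K=[0.4042 0.0809; -0.0219 0.5585; 0.6656 0.0107]  nu=[4.5688, -8.0419]  x^+=[1.0882, 0.0035, 2.5141]  P^+=[0.1085 0.0488 -0.0243; 0.0488 0.2621 0.1315; -0.0243 0.1315 1.0447]
step 3: x^-=[1.3246, -0.3446, 3.0120]  P^-=[0.1631 0.0474 0.1296; 0.0474 0.5070 0.0637; 0.1296 0.0637 1.5044]  S=[0.5029 -0.1522; -0.1522 0.9379]  K=[0.3701 0.0714; -0.0145 0.5235; 0.8162 -0.0101]  nu=[-0.0969, 3.6382]  x^+=[1.5483, 1.5616, 2.8963]  P^+=[0.0975 0.0443 -0.0134; 0.0443 0.2475 0.1397; -0.0134 0.1397 1.1668]
step 4: x^-=[1.7717, 1.3727, 3.6631]  P^-=[0.1577 0.0410 0.1555; 0.0410 0.4880 0.0535; 0.1555 0.0535 1.6630]  S=[0.5174 -0.1625; -0.1625 0.9260]  K=[0.3624 0.0656; -0.0128 0.5121; 0.9069 -0.0204]  nu=[-4.9063, 2.7972]  x^+=[0.1770, 2.8677, -0.8434]  P^+=[0.0934 0.0423 -0.0049; 0.0423 0.2430 0.1447; -0.0049 0.1447 1.2310]
step 5: x^-=[0.0079, 3.3753, -0.6546]  P^-=[0.1570 0.0376 0.1723; 0.0376 0.4818 0.0492; 0.1723 0.0492 1.7478]  S=[0.5288 -0.1696; -0.1696 0.9234]  K=[0.3615 0.0627; -0.0115 0.5079; 0.9525 -0.0231]  nu=[2.1719, -0.6628]  x^+=[0.7515, 3.0136, 1.4293]  P^+=[0.0919 0.0415 0.0003; 0.0415 0.2415 0.1480; 0.0003 0.1480 1.2601]

K[1,1] = 0.5079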